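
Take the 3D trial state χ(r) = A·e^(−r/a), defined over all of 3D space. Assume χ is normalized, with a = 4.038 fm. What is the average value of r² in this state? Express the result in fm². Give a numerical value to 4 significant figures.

The expectation value is the |χ|²-weighted average of r^2: ∫ r^2|χ|² 4πr² dr.
With ∫₀^∞ r^4 e^(−αr) dr = 4!/α^5, since the A² factors cancel between numerator and denominator, ⟨r²⟩ = 3·a^2.
Putting a = 4.038 gives 48.916.

⟨r^2⟩ ≈ 48.92 fm^2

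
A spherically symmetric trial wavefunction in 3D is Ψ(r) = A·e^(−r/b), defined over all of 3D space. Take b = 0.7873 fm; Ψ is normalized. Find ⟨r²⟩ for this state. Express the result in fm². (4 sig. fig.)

By definition ⟨r²⟩ = ∫ r^2 |Ψ(r)|² 4πr² dr.
Using ∫₀^∞ rⁿ e^(−αr) dr = n!/αⁿ⁺¹, since the A² factors cancel between numerator and denominator, ⟨r²⟩ = 3·b^2.
Putting b = 0.7873 gives 1.8595.

⟨r^2⟩ ≈ 1.860 fm^2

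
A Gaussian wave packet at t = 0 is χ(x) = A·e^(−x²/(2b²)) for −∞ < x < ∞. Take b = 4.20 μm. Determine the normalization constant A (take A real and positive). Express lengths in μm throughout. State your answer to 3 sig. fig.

The normalization condition is ∫|χ|² dx = 1 from −∞ to ∞.
Using the Gaussian integral ∫_{−∞}^{∞} e^(−αx²) dx = √(π/α), carrying out the integral gives A² · √(π)·b.
So A² = (√(π)·b)^(−1).
With b = 4.20: A² = 0.1343 and A = 0.3665.

A ≈ 0.367 μm^(-1/2)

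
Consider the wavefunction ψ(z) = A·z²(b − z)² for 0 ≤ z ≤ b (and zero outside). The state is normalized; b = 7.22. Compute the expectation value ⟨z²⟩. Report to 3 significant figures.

By definition ⟨z²⟩ = ∫ z^2 |ψ(z)|² dz.
Since the A² factors cancel between numerator and denominator, ⟨z²⟩ = 3·b^2/11.
Putting b = 7.22 gives 14.22.

⟨z^2⟩ ≈ 14.2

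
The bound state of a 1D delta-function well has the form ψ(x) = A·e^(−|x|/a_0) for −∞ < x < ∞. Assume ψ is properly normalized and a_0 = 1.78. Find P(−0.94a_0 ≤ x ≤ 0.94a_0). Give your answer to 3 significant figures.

The probability is P = ∫ |ψ|² dx over [−0.94a_0, 0.94a_0].
With A² fixed by ∫|ψ|² = 1, i.e. A² = (a_0)^(−1), substitute and integrate.
Both integrals are even about x = 0, so only the x ≥ 0 halves are needed (the factors of 2 cancel). Substituting u = x/a_0, A² and the length scale cancel in the ratio: P = ∫_{0}^{0.94} e^(-2·u) du / ∫_{0}^{∞} e^(-2·u) du.
With ∫ e^(-2·u) du = -e^(-2·u)/2 + C, the region integral is 1/2 - e^(-47/25)/2 and the full one is 1/2.
The result is P = 0.8474.

P ≈ 0.847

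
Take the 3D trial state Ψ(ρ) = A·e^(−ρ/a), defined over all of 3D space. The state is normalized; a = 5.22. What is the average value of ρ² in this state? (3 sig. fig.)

⟨ρ^2⟩ ≈ 81.7

The expectation value is the |Ψ|²-weighted average of ρ^2: ∫ ρ^2|Ψ|² 4πρ² dρ.
Using ∫₀^∞ ρⁿ e^(−αρ) dρ = n!/αⁿ⁺¹, the ratio of the moment integral to the normalization integral gives ⟨ρ²⟩ = 3·a^2.
Putting a = 5.22 gives 81.75.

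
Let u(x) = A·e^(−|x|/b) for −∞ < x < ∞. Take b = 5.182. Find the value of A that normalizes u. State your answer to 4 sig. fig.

A ≈ 0.4393

The normalization condition is ∫|u|² dx = 1 from −∞ to ∞.
With u = A·e^(−|x|/b), the integral evaluates to A²·[b].
Hence A² = 1/[b].
With b = 5.182: A² = 0.19298 and A = 0.43929.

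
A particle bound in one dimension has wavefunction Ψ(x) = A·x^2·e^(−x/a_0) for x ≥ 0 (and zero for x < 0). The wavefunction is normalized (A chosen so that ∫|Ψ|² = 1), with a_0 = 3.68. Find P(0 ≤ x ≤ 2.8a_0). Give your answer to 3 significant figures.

P ≈ 0.658

The probability is P = ∫ |Ψ|² dx over [0, 2.8a_0].
With A² fixed by ∫|Ψ|² = 1, i.e. A² = (3·a_0^5/4)^(−1), substitute and integrate.
Substituting u = x/a_0, A² and the length scale cancel in the ratio: P = ∫_{0}^{2.8} u^4·e^(-2·u) du / ∫_{0}^{∞} u^4·e^(-2·u) du.
With ∫ u^4·e^(-2·u) du = -(u^4/2 + u^3 + 3·u^2/2 + 3·u/2 + 3/4)·e^(-2·u) + C, the region integral is ≈ 0.49339 and the full one is 3/4.
Taking the ratio, P = 0.6578.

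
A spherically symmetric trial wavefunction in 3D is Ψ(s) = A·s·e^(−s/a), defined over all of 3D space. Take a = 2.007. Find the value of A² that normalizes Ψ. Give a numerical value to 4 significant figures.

The normalization condition is ∫|Ψ|² 4πs² ds = 1 from 0 to ∞.
In 3D with spherical symmetry the volume element is 4πs² ds.
Recall ∫₀^∞ s^m e^(−s/β) ds = m!·β^(m+1), ∫|Ψ|² 4πs² ds = A²·(3·π·a^5).
So A² = (3·π·a^5)^(−1).
With a = 2.007: A² = 0.0032583 and A = 0.057082.

A^2 ≈ 0.003258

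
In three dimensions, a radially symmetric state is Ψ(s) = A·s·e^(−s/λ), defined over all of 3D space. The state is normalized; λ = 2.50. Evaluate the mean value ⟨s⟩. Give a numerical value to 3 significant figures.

By definition ⟨s⟩ = ∫ s |Ψ(s)|² 4πs² ds.
The ratio of the moment integral to the normalization integral gives ⟨s⟩ = 5·λ/2.
Putting λ = 2.50 gives 6.250.

⟨s⟩ ≈ 6.25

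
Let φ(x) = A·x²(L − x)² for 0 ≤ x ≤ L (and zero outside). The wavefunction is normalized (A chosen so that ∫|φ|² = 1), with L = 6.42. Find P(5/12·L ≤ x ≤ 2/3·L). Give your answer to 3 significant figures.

P ≈ 0.553

The probability is P = ∫ |φ|² dx over [5/12·L, 2/3·L].
With A² fixed by ∫|φ|² = 1, i.e. A² = (L^9/630)^(−1), substitute and integrate.
In terms of u = x/L (A² and the length scale cancel between numerator and denominator), P = [∫_{5/12}^{2/3} u^4·(1 - u)^4 du] / [∫_{0}^{1} u^4·(1 - u)^4 du].
With ∫ u^4·(1 - u)^4 du = u^5·(70·u^4 - 315·u^3 + 540·u^2 - 420·u + 126)/630 + C, the region integral is ≈ 0.00087750 and the full one is 1/630.
Evaluating gives P = 0.5528.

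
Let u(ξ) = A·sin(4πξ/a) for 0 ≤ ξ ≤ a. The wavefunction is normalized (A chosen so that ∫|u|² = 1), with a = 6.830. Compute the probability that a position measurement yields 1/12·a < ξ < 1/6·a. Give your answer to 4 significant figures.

P ≈ 0.1522

P = ∫_{1/12·a}^{1/6·a} |u(ξ)|² dξ.
The normalization integral ∫|u|²dξ over the whole domain equals a/2·A², and A² cancels in the ratio.
Substituting t = ξ/a, A² and the length scale cancel in the ratio: P = ∫_{1/12}^{1/6} sin(4·π·t)^2 dt / ∫_{0}^{1} sin(4·π·t)^2 dt.
An antiderivative of sin(4·π·t)^2 is t/2 - sin(4·π·t)·cos(4·π·t)/(8·π); evaluating from 1/12 to 1/6 gives √(3)/(16·π) + 1/24, while the full integral is 1/2.
Taking the ratio, P = (√(3)/8 + π/12)/π.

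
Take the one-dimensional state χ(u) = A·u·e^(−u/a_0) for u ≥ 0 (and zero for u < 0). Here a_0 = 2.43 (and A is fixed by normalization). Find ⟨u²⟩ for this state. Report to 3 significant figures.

⟨u^2⟩ ≈ 17.7

The expectation value is the |χ|²-weighted average of u^2: ∫ u^2|χ|² du.
Evaluating both integrals, ⟨u²⟩ = 3·a_0^2.
Putting a_0 = 2.43 gives 17.71.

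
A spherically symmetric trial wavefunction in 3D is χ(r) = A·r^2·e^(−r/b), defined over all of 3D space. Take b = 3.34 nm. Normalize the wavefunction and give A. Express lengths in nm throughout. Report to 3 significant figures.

A ≈ 0.00175 nm^(-7/2)

Require ∫ |χ|² 4πr² dr = 1 over the whole domain.
With χ = A·r^2·e^(−r/b), the integral evaluates to A²·[45·π·b^7/2].
Hence A² = 1/[45·π·b^7/2].
Substituting b = 3.34 gives A² = 0.000003051, so A = 0.001747.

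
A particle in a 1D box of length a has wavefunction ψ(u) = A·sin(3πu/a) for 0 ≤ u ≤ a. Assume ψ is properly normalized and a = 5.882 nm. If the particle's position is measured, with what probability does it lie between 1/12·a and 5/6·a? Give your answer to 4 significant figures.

The probability is P = ∫ |ψ|² du over [1/12·a, 5/6·a].
The normalization integral ∫|ψ|²du over the whole domain equals a/2·A², and A² cancels in the ratio.
Substituting t = u/a, A² and the length scale cancel in the ratio: P = ∫_{1/12}^{5/6} sin(3·π·t)^2 dt / ∫_{0}^{1} sin(3·π·t)^2 dt.
With ∫ sin(3·π·t)^2 dt = t/2 - sin(6·π·t)/(12·π) + C, the region integral is 1/(12·π) + 3/8 and the full one is 1/2.
The result is P = (2 + 9·π)/(12·π).

P ≈ 0.8031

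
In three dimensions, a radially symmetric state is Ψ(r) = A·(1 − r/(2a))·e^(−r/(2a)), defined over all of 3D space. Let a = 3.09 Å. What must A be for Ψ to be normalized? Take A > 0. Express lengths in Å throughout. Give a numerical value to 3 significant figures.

A ≈ 0.0367 Å^(-3/2)

Normalization requires ∫|Ψ|² 4πr² dr = 1, integrated from 0 to ∞.
The angular integral contributes 4π, leaving ∫₀^∞ r²|Ψ|² dr.
With Ψ = A·(1 − r/(2a))·e^(−r/(2a)), the integral evaluates to A²·[8·π·a^3].
So A² = (8·π·a^3)^(−1).
Substituting a = 3.09 gives A² = 0.001349, so A = 0.03672.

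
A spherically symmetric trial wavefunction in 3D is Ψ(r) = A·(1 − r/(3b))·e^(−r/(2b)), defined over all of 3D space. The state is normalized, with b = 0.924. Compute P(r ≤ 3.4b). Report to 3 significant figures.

P = ∫ |Ψ|² 4πr² dr over r ≤ 3.4b.
A² is fixed by ∫₀^∞ 4πr²|Ψ|² dr = 1, i.e. A² = (8·π·b^3/3)^(−1).
Substituting u = r/b, A², 4π and the length scale all cancel in the ratio: P = ∫_{0}^{3.4} u^2·(1 - u/3)^2·e^(-u) du / ∫_{0}^{∞} u^2·(1 - u/3)^2·e^(-u) du.
Using ∫ u^2·(1 - u/3)^2·e^(-u) du = (-u^4 + 2·u^3 - 3·u^2 - 6·u - 6)·e^(-u)/9, the numerator is ≈ 0.23613 and the denominator is 2/3.
Taking the ratio yields P = 0.3542.

P ≈ 0.354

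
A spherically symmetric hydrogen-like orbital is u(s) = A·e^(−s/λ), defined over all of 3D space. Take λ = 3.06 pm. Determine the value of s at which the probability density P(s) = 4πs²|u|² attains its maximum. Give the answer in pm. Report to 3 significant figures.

s ≈ 3.06 pm

Differentiate P(s) = 4πs²|u|² with respect to s and set to zero.
This gives s = λ.
With λ = 3.06, the most probable radial distance is 3.060 pm.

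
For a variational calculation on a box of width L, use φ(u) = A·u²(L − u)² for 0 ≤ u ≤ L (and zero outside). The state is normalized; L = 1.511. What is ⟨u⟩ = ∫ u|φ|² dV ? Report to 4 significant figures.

The expectation value is the |φ|²-weighted average of u: ∫ u|φ|² du.
Expanding the polynomial and integrating term by term, the ratio of the moment integral to the normalization integral gives ⟨u⟩ = L/2.
With L = 1.511, ⟨u⟩ = 0.75550.

⟨u⟩ ≈ 0.7555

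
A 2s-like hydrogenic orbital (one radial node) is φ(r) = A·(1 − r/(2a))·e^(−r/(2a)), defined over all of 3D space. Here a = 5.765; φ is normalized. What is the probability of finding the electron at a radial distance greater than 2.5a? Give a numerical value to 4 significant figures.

P ≈ 0.9446

P = ∫ |φ|² 4πr² dr over r > 2.5a.
Normalization gives A² = 1/(8·π·a^3).
Let u = r/a; then A², 4π and the length scale all cancel, so P = ∫_{2.5}^{∞} u^2·(1 - u/2)^2·e^(-u) du ÷ ∫_{0}^{∞} u^2·(1 - u/2)^2·e^(-u) du.
Using ∫ u^2·(1 - u/2)^2·e^(-u) du = -(u^4/4 + u^2 + 2·u + 2)·e^(-u), the numerator is 1473·e^(-5/2)/64 and the denominator is 2.
This evaluates to P = 0.94462.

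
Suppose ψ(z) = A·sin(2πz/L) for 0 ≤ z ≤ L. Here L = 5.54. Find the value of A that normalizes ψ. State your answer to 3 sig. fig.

A ≈ 0.601

Require ∫ |ψ|² dz = 1 over the whole domain.
∫|ψ|² dz = A²·(L/2).
So A² = (L/2)^(−1).
Plugging in L = 5.54 yields A = 0.6008.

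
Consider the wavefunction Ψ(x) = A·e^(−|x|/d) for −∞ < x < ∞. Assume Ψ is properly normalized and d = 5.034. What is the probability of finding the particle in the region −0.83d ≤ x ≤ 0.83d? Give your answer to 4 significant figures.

|Ψ|² is the probability density, so P = ∫_{−0.83d}^{0.83d} |Ψ|² dx.
With A² fixed by ∫|Ψ|² = 1, i.e. A² = (d)^(−1), substitute and integrate.
By symmetry take twice the x ≥ 0 contribution in numerator and denominator; the 2's cancel. Let u = x/d; then A² and the length scale cancel, so P = ∫_{0}^{0.83} e^(-2·u) du ÷ ∫_{0}^{∞} e^(-2·u) du.
With ∫ e^(-2·u) du = -e^(-2·u)/2 + C, the region integral is 1/2 - e^(-83/50)/2 and the full one is 1/2.
Taking the ratio, P = 0.80986.

P ≈ 0.8099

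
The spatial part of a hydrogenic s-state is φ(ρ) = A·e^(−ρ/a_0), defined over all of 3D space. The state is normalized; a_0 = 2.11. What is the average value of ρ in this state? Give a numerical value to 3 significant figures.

⟨ρ⟩ ≈ 3.17

⟨ρ⟩ = ∫ ρ |φ|² 4πρ² dρ over the full domain.
Evaluating both integrals, ⟨ρ⟩ = 3·a_0/2.
Putting a_0 = 2.11 gives 3.165.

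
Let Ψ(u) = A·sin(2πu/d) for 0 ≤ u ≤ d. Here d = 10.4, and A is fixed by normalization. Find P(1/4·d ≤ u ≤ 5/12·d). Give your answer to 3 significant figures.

|Ψ|² is the probability density, so P = ∫_{1/4·d}^{5/12·d} |Ψ|² du.
Since A² = 1/(d/2), this is the region integral divided by the full normalization integral.
In terms of t = u/d (A² and the length scale cancel between numerator and denominator), P = [∫_{1/4}^{5/12} sin(2·π·t)^2 dt] / [∫_{0}^{1} sin(2·π·t)^2 dt].
Using ∫ sin(2·π·t)^2 dt = t/2 - sin(4·π·t)/(8·π), the numerator is √(3)/(16·π) + 1/12 and the denominator is 1/2.
Evaluating gives P = (√(3)/8 + π/6)/π.

P ≈ 0.236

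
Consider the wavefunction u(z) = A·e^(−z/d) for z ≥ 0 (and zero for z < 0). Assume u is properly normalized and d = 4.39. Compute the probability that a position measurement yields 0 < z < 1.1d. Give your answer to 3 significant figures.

|u|² is the probability density, so P = ∫_{0}^{1.1d} |u|² dz.
The normalization integral ∫|u|²dz over the whole domain equals d/2·A², and A² cancels in the ratio.
Substituting t = z/d, A² and the length scale cancel in the ratio: P = ∫_{0}^{1.1} e^(-2·t) dt / ∫_{0}^{∞} e^(-2·t) dt.
With ∫ e^(-2·t) dt = -e^(-2·t)/2 + C, the region integral is 1/2 - e^(-11/5)/2 and the full one is 1/2.
Taking the ratio, P = 0.8892.

P ≈ 0.889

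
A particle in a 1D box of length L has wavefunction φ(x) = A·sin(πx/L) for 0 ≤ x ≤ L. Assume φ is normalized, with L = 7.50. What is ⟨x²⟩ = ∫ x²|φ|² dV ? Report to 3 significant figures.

⟨x^2⟩ ≈ 15.9

By definition ⟨x²⟩ = ∫ x^2 |φ(x)|² dx.
With ∫₀^L sin²(nπx/L) dx = L/2, evaluating both integrals, ⟨x²⟩ = -L^2/(2·π^2) + L^2/3.
With L = 7.50, ⟨x^2⟩ = 15.90.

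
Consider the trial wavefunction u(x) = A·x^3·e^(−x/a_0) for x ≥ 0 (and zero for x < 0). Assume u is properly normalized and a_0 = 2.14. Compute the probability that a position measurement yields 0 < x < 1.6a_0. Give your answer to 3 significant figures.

|u|² is the probability density, so P = ∫_{0}^{1.6a_0} |u|² dx.
Since A² = 1/(45·a_0^7/8), this is the region integral divided by the full normalization integral.
In terms of t = x/a_0 (A² and the length scale cancel between numerator and denominator), P = [∫_{0}^{1.6} t^6·e^(-2·t) dt] / [∫_{0}^{∞} t^6·e^(-2·t) dt].
An antiderivative of t^6·e^(-2·t) is -(4·t^6 + 12·t^5 + 30·t^4 + 60·t^3 + 90·t^2 + 90·t + 45)·e^(-2·t)/8; evaluating from 0 to 1.6 gives ≈ 0.25098, while the full integral is 45/8.
The result is P = 0.04462.

P ≈ 0.0446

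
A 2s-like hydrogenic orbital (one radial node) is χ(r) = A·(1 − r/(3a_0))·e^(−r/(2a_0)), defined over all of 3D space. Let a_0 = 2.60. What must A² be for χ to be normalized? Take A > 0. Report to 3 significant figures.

A^2 ≈ 0.00679

Require ∫ |χ|² 4πr² dr = 1 over the whole domain.
In 3D with spherical symmetry the volume element is 4πr² dr.
∫|χ|² 4πr² dr = A²·(8·π·a_0^3/3).
So A² = (8·π·a_0^3/3)^(−1).
With a_0 = 2.60: A² = 0.006791 and A = 0.08241.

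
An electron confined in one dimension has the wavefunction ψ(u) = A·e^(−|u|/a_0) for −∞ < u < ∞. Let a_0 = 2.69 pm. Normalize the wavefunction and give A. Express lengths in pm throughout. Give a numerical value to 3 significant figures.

We need A² ∫|f|² du = 1, taking the integral from −∞ to ∞.
∫|ψ|² du = A²·(a_0).
So A² = (a_0)^(−1).
Plugging in a_0 = 2.69 yields A = 0.6097.

A ≈ 0.610 pm^(-1/2)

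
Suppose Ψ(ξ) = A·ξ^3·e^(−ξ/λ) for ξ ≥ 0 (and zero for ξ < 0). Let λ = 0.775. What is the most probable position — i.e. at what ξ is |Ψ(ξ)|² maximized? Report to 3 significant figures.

The maximum of |Ψ(ξ)|² occurs where its derivative vanishes.
This gives ξ = 3·λ.
With λ = 0.775, the most probable position is 2.325.

ξ ≈ 2.33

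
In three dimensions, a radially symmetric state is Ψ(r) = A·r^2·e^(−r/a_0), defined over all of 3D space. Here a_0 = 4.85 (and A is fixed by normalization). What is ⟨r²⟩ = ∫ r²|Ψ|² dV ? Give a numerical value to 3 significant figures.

⟨r^2⟩ ≈ 329

The expectation value is the |Ψ|²-weighted average of r^2: ∫ r^2|Ψ|² 4πr² dr.
The ratio of the moment integral to the normalization integral gives ⟨r²⟩ = 14·a_0^2.
Putting a_0 = 4.85 gives 329.3.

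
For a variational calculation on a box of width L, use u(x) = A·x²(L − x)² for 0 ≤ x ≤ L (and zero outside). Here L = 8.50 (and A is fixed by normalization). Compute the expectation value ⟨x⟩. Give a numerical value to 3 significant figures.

⟨x⟩ ≈ 4.25

By definition ⟨x⟩ = ∫ x |u(x)|² dx.
Expanding the polynomial and integrating term by term, evaluating both integrals, ⟨x⟩ = L/2.
With L = 8.50, ⟨x⟩ = 4.250.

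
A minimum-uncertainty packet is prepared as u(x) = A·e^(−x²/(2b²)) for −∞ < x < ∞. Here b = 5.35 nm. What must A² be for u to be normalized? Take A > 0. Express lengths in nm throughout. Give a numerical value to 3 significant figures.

A^2 ≈ 0.105 nm^(-1)

The normalization condition is ∫|u|² dx = 1 from −∞ to ∞.
The integral (without the A² prefactor) comes out to √(π)·b.
With b = 5.35: A² = 0.1055 and A = 0.3247.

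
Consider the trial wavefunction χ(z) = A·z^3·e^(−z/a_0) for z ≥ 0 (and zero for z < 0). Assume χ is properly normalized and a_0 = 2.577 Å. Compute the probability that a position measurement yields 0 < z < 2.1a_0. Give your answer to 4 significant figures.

P = ∫_{0}^{2.1a_0} |χ(z)|² dz.
With A² fixed by ∫|χ|² = 1, i.e. A² = (45·a_0^7/8)^(−1), substitute and integrate.
Substituting u = z/a_0, A² and the length scale cancel in the ratio: P = ∫_{0}^{2.1} u^6·e^(-2·u) du / ∫_{0}^{∞} u^6·e^(-2·u) du.
With ∫ u^6·e^(-2·u) du = -(4·u^6 + 12·u^5 + 30·u^4 + 60·u^3 + 90·u^2 + 90·u + 45)·e^(-2·u)/8 + C, the region integral is ≈ 0.745515 and the full one is 45/8.
This works out to P = 0.13254.

P ≈ 0.1325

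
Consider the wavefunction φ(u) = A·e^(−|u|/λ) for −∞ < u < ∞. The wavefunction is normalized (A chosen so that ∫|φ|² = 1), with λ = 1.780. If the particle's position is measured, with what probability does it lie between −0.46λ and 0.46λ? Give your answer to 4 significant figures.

The probability is P = ∫ |φ|² du over [−0.46λ, 0.46λ].
With A² fixed by ∫|φ|² = 1, i.e. A² = (λ)^(−1), substitute and integrate.
Both integrals are even about u = 0, so only the u ≥ 0 halves are needed (the factors of 2 cancel). Let t = u/λ; then A² and the length scale cancel, so P = ∫_{0}^{0.46} e^(-2·t) dt ÷ ∫_{0}^{∞} e^(-2·t) dt.
With ∫ e^(-2·t) dt = -e^(-2·t)/2 + C, the region integral is 1/2 - e^(-23/25)/2 and the full one is 1/2.
The result is P = 0.60148.

P ≈ 0.6015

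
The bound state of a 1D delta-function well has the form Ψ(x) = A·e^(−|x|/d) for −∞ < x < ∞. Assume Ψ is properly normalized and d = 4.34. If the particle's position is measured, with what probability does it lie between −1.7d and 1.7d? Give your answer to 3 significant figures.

P = ∫_{−1.7d}^{1.7d} |Ψ(x)|² dx.
The normalization integral ∫|Ψ|²dx over the whole domain equals d·A², and A² cancels in the ratio.
Both integrals are even about x = 0, so only the x ≥ 0 halves are needed (the factors of 2 cancel). Substituting u = x/d, A² and the length scale cancel in the ratio: P = ∫_{0}^{1.7} e^(-2·u) du / ∫_{0}^{∞} e^(-2·u) du.
Using ∫ e^(-2·u) du = -e^(-2·u)/2, the numerator is 1/2 - e^(-17/5)/2 and the denominator is 1/2.
The result is P = 0.9666.

P ≈ 0.967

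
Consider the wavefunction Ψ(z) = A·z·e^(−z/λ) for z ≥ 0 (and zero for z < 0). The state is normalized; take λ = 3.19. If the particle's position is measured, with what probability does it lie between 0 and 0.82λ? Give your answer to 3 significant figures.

P ≈ 0.227

|Ψ|² is the probability density, so P = ∫_{0}^{0.82λ} |Ψ|² dz.
With A² fixed by ∫|Ψ|² = 1, i.e. A² = (λ^3/4)^(−1), substitute and integrate.
In terms of u = z/λ (A² and the length scale cancel between numerator and denominator), P = [∫_{0}^{0.82} u^2·e^(-2·u) du] / [∫_{0}^{∞} u^2·e^(-2·u) du].
With ∫ u^2·e^(-2·u) du = -(2·u^2 + 2·u + 1)·e^(-2·u)/4 + C, the region integral is 1/4 - 4981·e^(-41/25)/5000 and the full one is 1/4.
Evaluating gives P = 0.2270.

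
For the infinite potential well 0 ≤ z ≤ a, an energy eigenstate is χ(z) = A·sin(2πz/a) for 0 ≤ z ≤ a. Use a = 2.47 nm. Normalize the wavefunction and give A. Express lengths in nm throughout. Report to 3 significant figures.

We need A² ∫|f|² dz = 1, taking the integral from 0 to a.
The integral (without the A² prefactor) comes out to a/2.
With a = 2.47: A² = 0.8097 and A = 0.8998.

A ≈ 0.900 nm^(-1/2)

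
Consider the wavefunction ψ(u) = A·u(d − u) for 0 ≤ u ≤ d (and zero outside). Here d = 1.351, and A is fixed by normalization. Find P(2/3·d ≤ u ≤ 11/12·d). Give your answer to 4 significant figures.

P ≈ 0.2048

The probability is P = ∫ |ψ|² du over [2/3·d, 11/12·d].
The normalization integral ∫|ψ|²du over the whole domain equals d^5/30·A², and A² cancels in the ratio.
Substituting t = u/d, A² and the length scale cancel in the ratio: P = ∫_{2/3}^{11/12} t^2·(1 - t)^2 dt / ∫_{0}^{1} t^2·(1 - t)^2 dt.
Using ∫ t^2·(1 - t)^2 dt = t^3·(6·t^2 - 15·t + 10)/30, the numerator is ≈ 0.00682629 and the denominator is 1/30.
The result is P = 0.20479.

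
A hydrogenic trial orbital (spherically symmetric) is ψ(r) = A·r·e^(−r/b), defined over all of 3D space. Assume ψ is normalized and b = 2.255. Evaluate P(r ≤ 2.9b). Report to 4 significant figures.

P = ∫ |ψ|² 4πr² dr over r ≤ 2.9b.
A² is fixed by ∫₀^∞ 4πr²|ψ|² dr = 1, i.e. A² = (3·π·b^5)^(−1).
Substituting u = r/b, A², 4π and the length scale all cancel in the ratio: P = ∫_{0}^{2.9} u^4·e^(-2·u) du / ∫_{0}^{∞} u^4·e^(-2·u) du.
With ∫ u^4·e^(-2·u) du = -(u^4/2 + u^3 + 3·u^2/2 + 3·u/2 + 3/4)·e^(-2·u) + C, the region integral is ≈ 0.515461 and the full one is 3/4.
Taking the ratio yields P = 0.68728.

P ≈ 0.6873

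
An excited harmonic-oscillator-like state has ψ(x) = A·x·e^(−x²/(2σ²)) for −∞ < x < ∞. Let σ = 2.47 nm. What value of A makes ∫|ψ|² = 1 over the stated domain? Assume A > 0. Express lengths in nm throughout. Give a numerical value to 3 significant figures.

Require ∫ |ψ|² dx = 1 over the whole domain.
With ∫_{−∞}^{∞} x^(2m) e^(−αx²) dx = (2m−1)!!·√π / (2^m α^(m+1/2)), ∫|ψ|² dx = A²·(√(π)·σ^3/2).
Plugging in σ = 2.47 yields A = 0.2736.

A ≈ 0.274 nm^(-3/2)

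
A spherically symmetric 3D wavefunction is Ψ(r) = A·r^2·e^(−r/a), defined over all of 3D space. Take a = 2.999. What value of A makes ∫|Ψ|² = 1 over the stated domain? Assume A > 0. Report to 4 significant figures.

A ≈ 0.002546

We need A² ∫|f|² 4πr² dr = 1, taking the integral from 0 to ∞.
The angular integral contributes 4π, leaving ∫₀^∞ r²|Ψ|² dr.
The integral (without the A² prefactor) comes out to 45·π·a^7/2.
So A² = (45·π·a^7/2)^(−1).
With a = 2.999: A² = 0.0000064838 and A = 0.0025463.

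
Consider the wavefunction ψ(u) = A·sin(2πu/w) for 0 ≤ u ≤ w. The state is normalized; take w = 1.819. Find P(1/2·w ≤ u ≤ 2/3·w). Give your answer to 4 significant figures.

P = ∫_{1/2·w}^{2/3·w} |ψ(u)|² du.
Since A² = 1/(w/2), this is the region integral divided by the full normalization integral.
Let t = u/w; then A² and the length scale cancel, so P = ∫_{1/2}^{2/3} sin(2·π·t)^2 dt ÷ ∫_{0}^{1} sin(2·π·t)^2 dt.
Using ∫ sin(2·π·t)^2 dt = t/2 - sin(4·π·t)/(8·π), the numerator is -√(3)/(16·π) + 1/12 and the denominator is 1/2.
Taking the ratio, P = (-√(3)/8 + π/6)/π.

P ≈ 0.09775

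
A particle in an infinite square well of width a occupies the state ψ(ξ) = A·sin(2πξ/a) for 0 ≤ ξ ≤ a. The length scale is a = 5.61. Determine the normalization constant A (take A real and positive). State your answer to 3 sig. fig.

A ≈ 0.597

The normalization condition is ∫|ψ|² dξ = 1 from 0 to a.
Carrying out the integral gives A² · a/2.
Hence A² = 1/[a/2].
Plugging in a = 5.61 yields A = 0.5971.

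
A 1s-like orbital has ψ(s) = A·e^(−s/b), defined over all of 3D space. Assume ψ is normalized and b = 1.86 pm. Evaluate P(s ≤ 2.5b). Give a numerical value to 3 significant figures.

Integrate the radial probability density 4πs²|ψ|² over s ≤ 2.5b.
The full normalization integral is A²·[π·b^3] = 1, fixing A².
Let u = s/b; then A², 4π and the length scale all cancel, so P = ∫_{0}^{2.5} u^2·e^(-2·u) du ÷ ∫_{0}^{∞} u^2·e^(-2·u) du.
With ∫ u^2·e^(-2·u) du = -(2·u^2 + 2·u + 1)·e^(-2·u)/4 + C, the region integral is 1/4 - 37·e^(-5)/8 and the full one is 1/4.
The region integral divided by the full integral gives P = 0.8753.

P ≈ 0.875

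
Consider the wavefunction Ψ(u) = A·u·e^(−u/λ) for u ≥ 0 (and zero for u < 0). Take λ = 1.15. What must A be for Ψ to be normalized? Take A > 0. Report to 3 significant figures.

A ≈ 1.62

Require ∫ |Ψ|² du = 1 over the whole domain.
Using ∫₀^∞ uⁿ e^(−αu) du = n!/αⁿ⁺¹, carrying out the integral gives A² · λ^3/4.
Hence A² = 1/[λ^3/4].
Substituting λ = 1.15 gives A² = 2.630, so A = 1.622.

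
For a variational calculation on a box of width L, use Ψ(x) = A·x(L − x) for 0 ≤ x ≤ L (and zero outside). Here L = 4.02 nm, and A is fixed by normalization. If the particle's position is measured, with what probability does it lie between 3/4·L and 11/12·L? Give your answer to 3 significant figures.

P ≈ 0.0984

The probability is P = ∫ |Ψ|² dx over [3/4·L, 11/12·L].
Since A² = 1/(L^5/30), this is the region integral divided by the full normalization integral.
Substituting u = x/L, A² and the length scale cancel in the ratio: P = ∫_{3/4}^{11/12} u^2·(1 - u)^2 du / ∫_{0}^{1} u^2·(1 - u)^2 du.
An antiderivative of u^2·(1 - u)^2 is u^3·(6·u^2 - 15·u + 10)/30; evaluating from 3/4 to 11/12 gives ≈ 0.0032809, while the full integral is 1/30.
This works out to P = 0.09843.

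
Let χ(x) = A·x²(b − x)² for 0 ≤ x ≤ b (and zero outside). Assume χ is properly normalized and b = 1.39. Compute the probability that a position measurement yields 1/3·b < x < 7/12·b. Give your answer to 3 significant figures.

P ≈ 0.553

The probability is P = ∫ |χ|² dx over [1/3·b, 7/12·b].
Since A² = 1/(b^9/630), this is the region integral divided by the full normalization integral.
Substituting u = x/b, A² and the length scale cancel in the ratio: P = ∫_{1/3}^{7/12} u^4·(1 - u)^4 du / ∫_{0}^{1} u^4·(1 - u)^4 du.
An antiderivative of u^4·(1 - u)^4 is u^5·(70·u^4 - 315·u^3 + 540·u^2 - 420·u + 126)/630; evaluating from 1/3 to 7/12 gives ≈ 0.00087750, while the full integral is 1/630.
Taking the ratio, P = 0.5528.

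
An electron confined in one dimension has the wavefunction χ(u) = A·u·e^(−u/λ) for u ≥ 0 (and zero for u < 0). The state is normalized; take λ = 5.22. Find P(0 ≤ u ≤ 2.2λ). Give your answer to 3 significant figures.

P ≈ 0.815

The probability is P = ∫ |χ|² du over [0, 2.2λ].
With A² fixed by ∫|χ|² = 1, i.e. A² = (λ^3/4)^(−1), substitute and integrate.
In terms of t = u/λ (A² and the length scale cancel between numerator and denominator), P = [∫_{0}^{2.2} t^2·e^(-2·t) dt] / [∫_{0}^{∞} t^2·e^(-2·t) dt].
With ∫ t^2·e^(-2·t) dt = -(2·t^2 + 2·t + 1)·e^(-2·t)/4 + C, the region integral is 1/4 - 377·e^(-22/5)/100 and the full one is 1/4.
Evaluating gives P = 0.8149.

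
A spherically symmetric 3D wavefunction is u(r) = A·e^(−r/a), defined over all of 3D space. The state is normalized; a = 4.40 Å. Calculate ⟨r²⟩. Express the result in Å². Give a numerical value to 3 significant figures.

⟨r^2⟩ ≈ 58.1 Å^2

⟨r²⟩ = ∫ r^2 |u|² 4πr² dr over the full domain.
With ∫₀^∞ r^4 e^(−αr) dr = 4!/α^5, evaluating both integrals, ⟨r²⟩ = 3·a^2.
Putting a = 4.40 gives 58.08.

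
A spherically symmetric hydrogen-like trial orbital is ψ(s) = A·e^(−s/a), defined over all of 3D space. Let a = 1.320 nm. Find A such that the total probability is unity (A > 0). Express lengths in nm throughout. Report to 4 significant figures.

We need A² ∫|f|² 4πs² ds = 1, taking the integral from 0 to ∞.
The angular integral contributes 4π, leaving ∫₀^∞ s²|ψ|² ds.
With ψ = A·e^(−s/a), the integral evaluates to A²·[π·a^3].
Setting this equal to 1 gives A² = 1/(π·a^3).
With a = 1.320: A² = 0.13840 and A = 0.37202.

A ≈ 0.3720 nm^(-3/2)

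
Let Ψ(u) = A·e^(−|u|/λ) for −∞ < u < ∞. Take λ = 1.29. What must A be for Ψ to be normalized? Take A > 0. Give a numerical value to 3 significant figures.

A ≈ 0.880

Require ∫ |Ψ|² du = 1 over the whole domain.
Recall ∫₀^∞ u^m e^(−u/β) du = m!·β^(m+1), with Ψ = A·e^(−|u|/λ), the integral evaluates to A²·[λ].
Setting this equal to 1 gives A² = 1/(λ).
With λ = 1.29: A² = 0.7752 and A = 0.8805.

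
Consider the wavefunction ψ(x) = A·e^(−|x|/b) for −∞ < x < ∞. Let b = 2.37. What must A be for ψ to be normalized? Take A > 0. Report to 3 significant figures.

A ≈ 0.650

We need A² ∫|f|² dx = 1, taking the integral from −∞ to ∞.
Using ∫₀^∞ xⁿ e^(−αx) dx = n!/αⁿ⁺¹, with ψ = A·e^(−|x|/b), the integral evaluates to A²·[b].
So A² = (b)^(−1).
Plugging in b = 2.37 yields A = 0.6496.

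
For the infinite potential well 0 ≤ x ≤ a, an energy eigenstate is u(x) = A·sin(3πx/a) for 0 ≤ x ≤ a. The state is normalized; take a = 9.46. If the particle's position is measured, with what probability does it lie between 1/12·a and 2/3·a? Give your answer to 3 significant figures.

P ≈ 0.636

The probability is P = ∫ |u|² dx over [1/12·a, 2/3·a].
Since A² = 1/(a/2), this is the region integral divided by the full normalization integral.
Let t = x/a; then A² and the length scale cancel, so P = ∫_{1/12}^{2/3} sin(3·π·t)^2 dt ÷ ∫_{0}^{1} sin(3·π·t)^2 dt.
An antiderivative of sin(3·π·t)^2 is t/2 - sin(6·π·t)/(12·π); evaluating from 1/12 to 2/3 gives 1/(12·π) + 7/24, while the full integral is 1/2.
The result is P = (2 + 7·π)/(12·π).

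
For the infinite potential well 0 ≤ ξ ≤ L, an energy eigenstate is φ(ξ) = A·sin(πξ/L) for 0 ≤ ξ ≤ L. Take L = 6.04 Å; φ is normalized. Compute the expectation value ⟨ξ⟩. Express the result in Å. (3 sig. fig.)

The expectation value is the |φ|²-weighted average of ξ: ∫ ξ|φ|² dξ.
The ratio of the moment integral to the normalization integral gives ⟨ξ⟩ = L/2.
With L = 6.04, ⟨ξ⟩ = 3.020.

⟨ξ⟩ ≈ 3.02 Å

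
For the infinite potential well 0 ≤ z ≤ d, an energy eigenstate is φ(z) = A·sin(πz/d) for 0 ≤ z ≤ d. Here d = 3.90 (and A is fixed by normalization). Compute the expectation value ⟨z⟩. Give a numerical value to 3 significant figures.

⟨z⟩ ≈ 1.95

⟨z⟩ = ∫ z |φ|² dz over the full domain.
Evaluating both integrals, ⟨z⟩ = d/2.
Putting d = 3.90 gives 1.950.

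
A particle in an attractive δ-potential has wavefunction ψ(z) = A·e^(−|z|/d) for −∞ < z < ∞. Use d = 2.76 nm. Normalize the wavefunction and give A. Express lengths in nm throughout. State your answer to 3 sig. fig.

Normalization requires ∫|ψ|² dz = 1, integrated from −∞ to ∞.
Recall ∫₀^∞ z^m e^(−z/β) dz = m!·β^(m+1), with ψ = A·e^(−|z|/d), the integral evaluates to A²·[d].
Setting this equal to 1 gives A² = 1/(d).
With d = 2.76: A² = 0.3623 and A = 0.6019.

A ≈ 0.602 nm^(-1/2)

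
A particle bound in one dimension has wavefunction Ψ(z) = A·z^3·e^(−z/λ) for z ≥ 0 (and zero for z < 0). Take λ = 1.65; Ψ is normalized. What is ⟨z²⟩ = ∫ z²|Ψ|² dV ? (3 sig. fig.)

⟨z^2⟩ ≈ 38.1

⟨z²⟩ = ∫ z^2 |Ψ|² dz over the full domain.
Evaluating both integrals, ⟨z²⟩ = 14·λ^2.
With λ = 1.65, ⟨z^2⟩ = 38.12.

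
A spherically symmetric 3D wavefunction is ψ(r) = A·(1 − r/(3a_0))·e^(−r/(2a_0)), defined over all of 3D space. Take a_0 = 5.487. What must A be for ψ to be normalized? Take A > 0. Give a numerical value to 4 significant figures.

The normalization condition is ∫|ψ|² 4πr² dr = 1 from 0 to ∞.
In 3D with spherical symmetry the volume element is 4πr² dr.
Carrying out the integral gives A² · 8·π·a_0^3/3.
So A² = (8·π·a_0^3/3)^(−1).
Plugging in a_0 = 5.487 yields A = 0.026881.

A ≈ 0.02688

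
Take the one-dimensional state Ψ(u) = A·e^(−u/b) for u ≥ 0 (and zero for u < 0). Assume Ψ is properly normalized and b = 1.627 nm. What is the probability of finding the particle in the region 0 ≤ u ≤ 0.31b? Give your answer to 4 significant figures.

P = ∫_{0}^{0.31b} |Ψ(u)|² du.
The normalization integral ∫|Ψ|²du over the whole domain equals b/2·A², and A² cancels in the ratio.
Let t = u/b; then A² and the length scale cancel, so P = ∫_{0}^{0.31} e^(-2·t) dt ÷ ∫_{0}^{∞} e^(-2·t) dt.
With ∫ e^(-2·t) dt = -e^(-2·t)/2 + C, the region integral is 1/2 - e^(-31/50)/2 and the full one is 1/2.
Evaluating gives P = 0.46206.

P ≈ 0.4621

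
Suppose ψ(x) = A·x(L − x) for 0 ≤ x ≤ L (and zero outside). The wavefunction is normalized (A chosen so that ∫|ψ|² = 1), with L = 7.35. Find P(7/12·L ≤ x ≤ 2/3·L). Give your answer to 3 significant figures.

P = ∫_{7/12·L}^{2/3·L} |ψ(x)|² dx.
With A² fixed by ∫|ψ|² = 1, i.e. A² = (L^5/30)^(−1), substitute and integrate.
Substituting u = x/L, A² and the length scale cancel in the ratio: P = ∫_{7/12}^{2/3} u^2·(1 - u)^2 du / ∫_{0}^{1} u^2·(1 - u)^2 du.
With ∫ u^2·(1 - u)^2 du = u^3·(6·u^2 - 15·u + 10)/30 + C, the region integral is ≈ 0.0045581 and the full one is 1/30.
The result is P = 0.1367.

P ≈ 0.137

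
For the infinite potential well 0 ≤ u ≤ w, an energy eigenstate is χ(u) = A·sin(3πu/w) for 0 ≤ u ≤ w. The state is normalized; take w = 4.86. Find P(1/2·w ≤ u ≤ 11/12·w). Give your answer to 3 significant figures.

P = ∫_{1/2·w}^{11/12·w} |χ(u)|² du.
The normalization integral ∫|χ|²du over the whole domain equals w/2·A², and A² cancels in the ratio.
Substituting t = u/w, A² and the length scale cancel in the ratio: P = ∫_{1/2}^{11/12} sin(3·π·t)^2 dt / ∫_{0}^{1} sin(3·π·t)^2 dt.
With ∫ sin(3·π·t)^2 dt = t/2 - sin(6·π·t)/(12·π) + C, the region integral is 1/(12·π) + 5/24 and the full one is 1/2.
The result is P = (2 + 5·π)/(12·π).

P ≈ 0.470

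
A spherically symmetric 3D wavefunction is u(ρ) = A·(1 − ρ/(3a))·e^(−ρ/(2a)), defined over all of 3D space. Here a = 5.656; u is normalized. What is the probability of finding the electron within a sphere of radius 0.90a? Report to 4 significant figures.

P ≈ 0.1172

P = ∫ |u|² 4πρ² dρ over ρ ≤ 0.90a.
A² is fixed by ∫₀^∞ 4πρ²|u|² dρ = 1, i.e. A² = (8·π·a^3/3)^(−1).
Substituting t = ρ/a, A², 4π and the length scale all cancel in the ratio: P = ∫_{0}^{0.90} t^2·(1 - t/3)^2·e^(-t) dt / ∫_{0}^{∞} t^2·(1 - t/3)^2·e^(-t) dt.
An antiderivative of t^2·(1 - t/3)^2·e^(-t) is (-t^4 + 2·t^3 - 3·t^2 - 6·t - 6)·e^(-t)/9; evaluating from 0 to 0.90 gives ≈ 0.0781300, while the full integral is 2/3.
The region integral divided by the full integral gives P = 0.11719.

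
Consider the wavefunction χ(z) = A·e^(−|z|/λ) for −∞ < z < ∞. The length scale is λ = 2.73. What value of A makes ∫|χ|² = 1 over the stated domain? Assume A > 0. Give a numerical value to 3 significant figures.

The normalization condition is ∫|χ|² dz = 1 from −∞ to ∞.
The integral (without the A² prefactor) comes out to λ.
Substituting λ = 2.73 gives A² = 0.3663, so A = 0.6052.

A ≈ 0.605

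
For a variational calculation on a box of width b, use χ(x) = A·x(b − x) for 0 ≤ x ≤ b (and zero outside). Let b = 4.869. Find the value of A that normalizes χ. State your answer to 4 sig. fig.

The normalization condition is ∫|χ|² dx = 1 from 0 to b.
Expanding the polynomial and integrating term by term, ∫|χ|² dx = A²·(b^5/30).
Hence A² = 1/[b^5/30].
With b = 4.869: A² = 0.010963 and A = 0.10470.

A ≈ 0.1047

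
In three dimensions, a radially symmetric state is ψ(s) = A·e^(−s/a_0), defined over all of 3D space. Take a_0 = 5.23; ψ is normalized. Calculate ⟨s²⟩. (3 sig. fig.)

⟨s^2⟩ ≈ 82.1

⟨s²⟩ = ∫ s^2 |ψ|² 4πs² ds over the full domain.
With ∫₀^∞ s^4 e^(−αs) ds = 4!/α^5, evaluating both integrals, ⟨s²⟩ = 3·a_0^2.
Putting a_0 = 5.23 gives 82.06.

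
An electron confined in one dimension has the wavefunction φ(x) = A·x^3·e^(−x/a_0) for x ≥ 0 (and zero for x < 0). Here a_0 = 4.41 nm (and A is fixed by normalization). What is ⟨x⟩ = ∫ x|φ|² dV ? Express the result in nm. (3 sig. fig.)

By definition ⟨x⟩ = ∫ x |φ(x)|² dx.
With ∫₀^∞ x^7 e^(−αx) dx = 7!/α^8, since the A² factors cancel between numerator and denominator, ⟨x⟩ = 7·a_0/2.
Putting a_0 = 4.41 gives 15.44.

⟨x⟩ ≈ 15.4 nm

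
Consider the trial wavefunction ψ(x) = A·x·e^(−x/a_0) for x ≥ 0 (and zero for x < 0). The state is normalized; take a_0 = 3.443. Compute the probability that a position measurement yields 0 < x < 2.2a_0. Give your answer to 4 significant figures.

|ψ|² is the probability density, so P = ∫_{0}^{2.2a_0} |ψ|² dx.
Since A² = 1/(a_0^3/4), this is the region integral divided by the full normalization integral.
Substituting u = x/a_0, A² and the length scale cancel in the ratio: P = ∫_{0}^{2.2} u^2·e^(-2·u) du / ∫_{0}^{∞} u^2·e^(-2·u) du.
With ∫ u^2·e^(-2·u) du = -(2·u^2 + 2·u + 1)·e^(-2·u)/4 + C, the region integral is 1/4 - 377·e^(-22/5)/100 and the full one is 1/4.
This works out to P = 0.81486.

P ≈ 0.8149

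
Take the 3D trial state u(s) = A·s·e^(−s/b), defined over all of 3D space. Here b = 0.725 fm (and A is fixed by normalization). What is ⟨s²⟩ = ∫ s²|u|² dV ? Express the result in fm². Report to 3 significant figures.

⟨s^2⟩ ≈ 3.94 fm^2

The expectation value is the |u|²-weighted average of s^2: ∫ s^2|u|² 4πs² ds.
The ratio of the moment integral to the normalization integral gives ⟨s²⟩ = 15·b^2/2.
Putting b = 0.725 gives 3.942.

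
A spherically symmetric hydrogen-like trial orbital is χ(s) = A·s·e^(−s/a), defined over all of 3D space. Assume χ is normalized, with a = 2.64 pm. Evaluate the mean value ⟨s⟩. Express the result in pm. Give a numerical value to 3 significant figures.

⟨s⟩ = ∫ s |χ|² 4πs² ds over the full domain.
Using ∫₀^∞ sⁿ e^(−αs) ds = n!/αⁿ⁺¹, evaluating both integrals, ⟨s⟩ = 5·a/2.
Putting a = 2.64 gives 6.600.

⟨s⟩ ≈ 6.60 pm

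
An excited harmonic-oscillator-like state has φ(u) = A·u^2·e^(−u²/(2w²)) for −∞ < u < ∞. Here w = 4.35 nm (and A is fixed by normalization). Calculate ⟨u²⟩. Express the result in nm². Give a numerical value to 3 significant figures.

⟨u²⟩ = ∫ u^2 |φ|² du over the full domain.
The ratio of the moment integral to the normalization integral gives ⟨u²⟩ = 5·w^2/2.
Putting w = 4.35 gives 47.31.

⟨u^2⟩ ≈ 47.3 nm^2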